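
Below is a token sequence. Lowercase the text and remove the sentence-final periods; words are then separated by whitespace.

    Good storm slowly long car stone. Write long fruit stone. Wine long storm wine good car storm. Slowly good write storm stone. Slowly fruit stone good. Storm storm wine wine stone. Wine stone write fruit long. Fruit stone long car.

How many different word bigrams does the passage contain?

29

40 tokens → 39 bigram windows in total.
Repeated bigrams (each contributes count−1 duplicates):
  fruit stone: 3
  good storm: 2
  long car: 2
  long fruit: 2
  stone wine: 2
  stone write: 2
  storm slowly: 2
  storm wine: 2
  … (1 more repeated)
10 duplicate windows → 39 − 10 = 29 distinct.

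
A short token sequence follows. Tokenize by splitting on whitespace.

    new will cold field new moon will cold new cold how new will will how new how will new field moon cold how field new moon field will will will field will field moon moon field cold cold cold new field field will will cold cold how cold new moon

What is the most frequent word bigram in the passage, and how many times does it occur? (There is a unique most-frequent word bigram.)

"will will", 4 times

Bigram frequencies (highest first):
  will will: 4
  will cold: 3
  new moon: 3
  cold new: 3
  cold how: 3
  field will: 3
  … (21 more, each ≤ 3)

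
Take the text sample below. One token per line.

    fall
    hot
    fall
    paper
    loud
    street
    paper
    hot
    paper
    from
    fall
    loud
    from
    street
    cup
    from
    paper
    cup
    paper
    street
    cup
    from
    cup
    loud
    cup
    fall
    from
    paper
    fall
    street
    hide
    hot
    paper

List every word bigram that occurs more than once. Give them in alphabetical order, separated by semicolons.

cup from; from paper; hot paper; street cup

Bigram counts meeting the condition (more than once):
  cup from: 2
  from paper: 2
  hot paper: 2
  street cup: 2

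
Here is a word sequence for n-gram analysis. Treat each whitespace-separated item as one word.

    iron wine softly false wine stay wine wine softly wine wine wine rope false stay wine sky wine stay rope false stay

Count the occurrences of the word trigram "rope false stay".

2

Scanning the 20 overlapping trigram windows for "rope false stay":
  position 13–15: rope false stay
  position 20–22: rope false stay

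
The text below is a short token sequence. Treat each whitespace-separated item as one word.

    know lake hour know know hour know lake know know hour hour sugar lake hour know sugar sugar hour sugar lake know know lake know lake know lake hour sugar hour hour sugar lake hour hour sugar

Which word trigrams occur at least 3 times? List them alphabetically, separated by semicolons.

hour hour sugar; hour sugar lake; know lake know

Trigram counts meeting the condition (at least 3 times):
  hour hour sugar: 3
  hour sugar lake: 3
  know lake know: 3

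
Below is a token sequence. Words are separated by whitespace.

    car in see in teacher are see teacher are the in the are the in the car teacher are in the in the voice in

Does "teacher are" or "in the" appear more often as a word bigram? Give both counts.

"in the" (4 vs 3)

"teacher are": 3 occurrences
"in the": 4 occurrences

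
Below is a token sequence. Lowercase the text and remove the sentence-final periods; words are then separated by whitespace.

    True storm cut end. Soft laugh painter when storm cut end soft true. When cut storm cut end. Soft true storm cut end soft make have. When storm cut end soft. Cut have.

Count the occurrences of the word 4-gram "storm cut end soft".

Scanning the 30 overlapping 4-gram windows for "storm cut end soft":
  position 2–5: storm cut end soft
  position 9–12: storm cut end soft
  position 16–19: storm cut end soft
  position 21–24: storm cut end soft
  position 28–31: storm cut end soft

5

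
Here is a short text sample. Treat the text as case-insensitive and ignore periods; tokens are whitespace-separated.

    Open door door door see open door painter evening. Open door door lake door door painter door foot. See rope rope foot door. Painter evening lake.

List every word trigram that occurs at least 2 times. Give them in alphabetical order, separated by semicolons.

Trigram counts meeting the condition (at least 2 times):
  door painter evening: 2
  open door door: 2

door painter evening; open door door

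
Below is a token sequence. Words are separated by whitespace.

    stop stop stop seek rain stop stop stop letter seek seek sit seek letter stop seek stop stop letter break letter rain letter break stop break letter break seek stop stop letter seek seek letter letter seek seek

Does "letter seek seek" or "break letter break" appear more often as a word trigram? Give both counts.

"letter seek seek" (3 vs 1)

"letter seek seek": 3 occurrences
"break letter break": 1 occurrence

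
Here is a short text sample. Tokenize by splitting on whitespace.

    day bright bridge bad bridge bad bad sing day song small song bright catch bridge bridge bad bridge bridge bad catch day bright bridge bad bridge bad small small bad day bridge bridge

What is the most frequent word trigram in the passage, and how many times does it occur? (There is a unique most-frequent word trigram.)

Trigram frequencies (highest first):
  bridge bad bridge: 3
  day bright bridge: 2
  bright bridge bad: 2
  bad bridge bad: 2
  bridge bridge bad: 2
  bridge bad bad: 1
  … (19 more, each ≤ 1)

"bridge bad bridge", 3 times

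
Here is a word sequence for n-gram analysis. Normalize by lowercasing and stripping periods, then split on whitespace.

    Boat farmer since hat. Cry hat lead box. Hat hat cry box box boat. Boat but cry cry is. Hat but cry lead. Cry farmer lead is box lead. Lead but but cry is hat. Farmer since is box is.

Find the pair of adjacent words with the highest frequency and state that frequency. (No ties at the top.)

Bigram frequencies (highest first):
  but cry: 3
  farmer since: 2
  hat cry: 2
  cry is: 2
  is hat: 2
  is box: 2
  … (26 more, each ≤ 1)

"but cry", 3 times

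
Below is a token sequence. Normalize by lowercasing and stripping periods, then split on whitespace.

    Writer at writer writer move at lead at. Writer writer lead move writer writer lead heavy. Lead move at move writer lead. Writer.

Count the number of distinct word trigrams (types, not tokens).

19

23 tokens → 21 trigram windows in total.
Repeated trigrams (each contributes count−1 duplicates):
  at writer writer: 2
  writer writer lead: 2
2 duplicate windows → 21 − 2 = 19 distinct.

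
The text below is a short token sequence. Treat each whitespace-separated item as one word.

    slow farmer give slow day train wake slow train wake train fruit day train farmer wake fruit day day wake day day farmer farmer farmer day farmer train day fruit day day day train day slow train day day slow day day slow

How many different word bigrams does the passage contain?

24

43 tokens → 42 bigram windows in total.
Repeated bigrams (each contributes count−1 duplicates):
  day day: 6
  day slow: 3
  day train: 3
  fruit day: 3
  train day: 3
  day farmer: 2
  farmer farmer: 2
  slow day: 2
  … (2 more repeated)
18 duplicate windows → 42 − 18 = 24 distinct.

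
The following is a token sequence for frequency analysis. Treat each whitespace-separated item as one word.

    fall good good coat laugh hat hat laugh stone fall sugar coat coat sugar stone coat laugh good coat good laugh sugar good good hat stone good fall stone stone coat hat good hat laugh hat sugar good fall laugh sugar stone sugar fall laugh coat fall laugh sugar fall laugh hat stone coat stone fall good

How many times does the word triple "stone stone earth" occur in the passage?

0

Scanning the 55 overlapping trigram windows for "stone stone earth":
  (none found)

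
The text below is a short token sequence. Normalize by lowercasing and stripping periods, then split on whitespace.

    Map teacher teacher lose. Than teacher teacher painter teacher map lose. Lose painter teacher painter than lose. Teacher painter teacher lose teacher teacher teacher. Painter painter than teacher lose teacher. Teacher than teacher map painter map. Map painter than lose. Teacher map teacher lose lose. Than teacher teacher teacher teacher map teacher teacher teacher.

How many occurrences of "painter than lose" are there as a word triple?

Scanning the 52 overlapping trigram windows for "painter than lose":
  position 15–17: painter than lose
  position 38–40: painter than lose

2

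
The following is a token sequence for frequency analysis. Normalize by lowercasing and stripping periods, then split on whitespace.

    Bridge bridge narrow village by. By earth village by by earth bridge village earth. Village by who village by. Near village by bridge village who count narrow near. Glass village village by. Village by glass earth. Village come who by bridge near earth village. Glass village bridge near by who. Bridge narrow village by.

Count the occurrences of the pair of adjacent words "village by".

Scanning the 53 overlapping bigram windows for "village by":
  position 4–5: village by
  position 8–9: village by
  position 15–16: village by
  position 18–19: village by
  position 21–22: village by
  position 31–32: village by
  position 33–34: village by
  position 53–54: village by

8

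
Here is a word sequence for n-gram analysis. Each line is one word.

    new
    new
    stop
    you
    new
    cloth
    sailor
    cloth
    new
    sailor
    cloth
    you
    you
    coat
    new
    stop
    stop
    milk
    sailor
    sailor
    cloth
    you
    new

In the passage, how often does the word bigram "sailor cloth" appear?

3

Scanning the 22 overlapping bigram windows for "sailor cloth":
  position 7–8: sailor cloth
  position 10–11: sailor cloth
  position 20–21: sailor cloth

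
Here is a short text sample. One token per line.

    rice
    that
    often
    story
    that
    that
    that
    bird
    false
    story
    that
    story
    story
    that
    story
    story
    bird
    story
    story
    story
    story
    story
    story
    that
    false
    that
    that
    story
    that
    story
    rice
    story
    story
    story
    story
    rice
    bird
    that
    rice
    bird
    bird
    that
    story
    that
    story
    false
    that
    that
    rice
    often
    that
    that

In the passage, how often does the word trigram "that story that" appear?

2

Scanning the 50 overlapping trigram windows for "that story that":
  position 27–29: that story that
  position 42–44: that story that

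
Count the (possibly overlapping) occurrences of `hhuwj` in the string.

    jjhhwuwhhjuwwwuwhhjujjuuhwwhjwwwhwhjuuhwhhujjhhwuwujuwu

Sliding a length-5 window over the 55 characters (51 positions):
  (no match at any position)

0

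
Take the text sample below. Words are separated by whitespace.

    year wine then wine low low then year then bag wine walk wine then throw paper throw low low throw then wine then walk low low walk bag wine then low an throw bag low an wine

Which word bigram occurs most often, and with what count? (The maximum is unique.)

Bigram frequencies (highest first):
  wine then: 4
  low low: 3
  then wine: 2
  bag wine: 2
  low an: 2
  year wine: 1
  … (22 more, each ≤ 1)

"wine then", 4 times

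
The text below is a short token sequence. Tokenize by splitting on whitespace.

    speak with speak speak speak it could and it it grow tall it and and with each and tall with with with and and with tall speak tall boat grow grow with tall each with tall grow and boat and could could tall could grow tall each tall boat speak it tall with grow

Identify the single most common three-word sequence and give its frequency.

Trigram frequencies (highest first):
  and and with: 2
  speak with speak: 1
  with speak speak: 1
  speak speak speak: 1
  speak speak it: 1
  speak it could: 1
  … (45 more, each ≤ 1)

"and and with", 2 times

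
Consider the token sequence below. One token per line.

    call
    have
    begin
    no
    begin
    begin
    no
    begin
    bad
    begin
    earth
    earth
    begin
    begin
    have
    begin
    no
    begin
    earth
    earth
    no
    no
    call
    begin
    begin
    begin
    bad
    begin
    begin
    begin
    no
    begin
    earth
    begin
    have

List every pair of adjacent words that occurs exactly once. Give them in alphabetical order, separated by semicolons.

call begin; call have; earth no; no call; no no

Bigram counts meeting the condition (exactly once):
  call begin: 1
  call have: 1
  earth no: 1
  no call: 1
  no no: 1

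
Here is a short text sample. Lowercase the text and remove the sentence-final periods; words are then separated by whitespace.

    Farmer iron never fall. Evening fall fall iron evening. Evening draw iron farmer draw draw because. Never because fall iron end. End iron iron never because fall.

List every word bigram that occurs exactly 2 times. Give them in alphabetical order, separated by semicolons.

because fall; fall iron; iron never; never because

Bigram counts meeting the condition (exactly 2 times):
  because fall: 2
  fall iron: 2
  iron never: 2
  never because: 2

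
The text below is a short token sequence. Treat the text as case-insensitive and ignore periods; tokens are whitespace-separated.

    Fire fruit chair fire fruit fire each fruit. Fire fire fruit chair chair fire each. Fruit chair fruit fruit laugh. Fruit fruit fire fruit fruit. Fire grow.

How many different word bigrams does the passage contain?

27 tokens → 26 bigram windows in total.
Repeated bigrams (each contributes count−1 duplicates):
  fire fruit: 4
  fruit fire: 4
  fruit chair: 3
  fruit fruit: 3
  chair fire: 2
  each fruit: 2
  fire each: 2
13 duplicate windows → 26 − 13 = 13 distinct.

13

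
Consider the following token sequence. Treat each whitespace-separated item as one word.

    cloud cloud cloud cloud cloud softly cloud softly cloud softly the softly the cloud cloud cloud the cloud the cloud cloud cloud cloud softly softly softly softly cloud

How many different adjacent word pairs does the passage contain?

28 tokens → 27 bigram windows in total.
Repeated bigrams (each contributes count−1 duplicates):
  cloud cloud: 9
  cloud softly: 4
  softly cloud: 3
  softly softly: 3
  the cloud: 3
  cloud the: 2
  softly the: 2
19 duplicate windows → 27 − 19 = 8 distinct.

8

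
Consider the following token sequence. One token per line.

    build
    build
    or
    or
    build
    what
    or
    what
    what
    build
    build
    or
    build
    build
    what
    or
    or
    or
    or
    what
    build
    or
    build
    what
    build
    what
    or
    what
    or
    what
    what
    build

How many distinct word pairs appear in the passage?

32 tokens → 31 bigram windows in total.
Repeated bigrams (each contributes count−1 duplicates):
  build what: 4
  or or: 4
  or what: 4
  what build: 4
  what or: 4
  build build: 3
  build or: 3
  or build: 3
  … (1 more repeated)
22 duplicate windows → 31 − 22 = 9 distinct.

9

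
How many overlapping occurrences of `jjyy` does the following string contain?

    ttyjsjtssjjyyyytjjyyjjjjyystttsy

Sliding a length-4 window over the 32 characters (29 positions):
  position 10–13: jjyy
  position 17–20: jjyy
  position 23–26: jjyy

3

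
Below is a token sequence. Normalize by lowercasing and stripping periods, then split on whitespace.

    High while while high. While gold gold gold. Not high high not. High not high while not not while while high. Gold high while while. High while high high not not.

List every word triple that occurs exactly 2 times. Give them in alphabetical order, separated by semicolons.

Trigram counts meeting the condition (exactly 2 times):
  high high not: 2
  high not high: 2
  high while while: 2
  while high while: 2

high high not; high not high; high while while; while high while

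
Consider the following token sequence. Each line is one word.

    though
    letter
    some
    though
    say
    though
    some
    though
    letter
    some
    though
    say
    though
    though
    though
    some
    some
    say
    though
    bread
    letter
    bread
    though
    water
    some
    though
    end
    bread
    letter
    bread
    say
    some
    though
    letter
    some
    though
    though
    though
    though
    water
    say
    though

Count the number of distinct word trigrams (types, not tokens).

42 tokens → 40 trigram windows in total.
Repeated trigrams (each contributes count−1 duplicates):
  letter some though: 3
  though letter some: 3
  though though though: 3
  bread letter bread: 2
  some though letter: 2
  some though say: 2
  though say though: 2
10 duplicate windows → 40 − 10 = 30 distinct.

30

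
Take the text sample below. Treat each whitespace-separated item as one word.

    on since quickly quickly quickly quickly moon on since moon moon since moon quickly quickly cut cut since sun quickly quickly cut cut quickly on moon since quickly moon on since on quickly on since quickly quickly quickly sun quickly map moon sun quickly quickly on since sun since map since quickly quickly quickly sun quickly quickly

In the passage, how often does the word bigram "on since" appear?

5

Scanning the 56 overlapping bigram windows for "on since":
  position 1–2: on since
  position 8–9: on since
  position 30–31: on since
  position 34–35: on since
  position 46–47: on since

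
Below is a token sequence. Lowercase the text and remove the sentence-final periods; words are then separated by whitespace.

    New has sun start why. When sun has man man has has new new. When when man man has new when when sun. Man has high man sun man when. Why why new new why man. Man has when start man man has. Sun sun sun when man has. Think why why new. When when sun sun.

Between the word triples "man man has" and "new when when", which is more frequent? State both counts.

"man man has" (4 vs 3)

"man man has": 4 occurrences
"new when when": 3 occurrences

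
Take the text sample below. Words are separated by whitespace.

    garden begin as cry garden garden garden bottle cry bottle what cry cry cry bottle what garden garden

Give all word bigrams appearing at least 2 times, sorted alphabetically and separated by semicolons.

Bigram counts meeting the condition (at least 2 times):
  bottle what: 2
  cry bottle: 2
  cry cry: 2
  garden garden: 3

bottle what; cry bottle; cry cry; garden garden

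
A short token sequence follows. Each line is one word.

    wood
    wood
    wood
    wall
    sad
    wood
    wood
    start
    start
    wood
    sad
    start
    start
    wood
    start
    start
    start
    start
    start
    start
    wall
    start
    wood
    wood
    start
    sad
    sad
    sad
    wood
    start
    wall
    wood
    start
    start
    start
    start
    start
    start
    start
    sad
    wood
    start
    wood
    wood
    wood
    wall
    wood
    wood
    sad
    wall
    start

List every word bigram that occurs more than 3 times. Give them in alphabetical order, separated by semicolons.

start start; start wood; wood start; wood wood

Bigram counts meeting the condition (more than 3 times):
  start start: 13
  start wood: 4
  wood start: 6
  wood wood: 7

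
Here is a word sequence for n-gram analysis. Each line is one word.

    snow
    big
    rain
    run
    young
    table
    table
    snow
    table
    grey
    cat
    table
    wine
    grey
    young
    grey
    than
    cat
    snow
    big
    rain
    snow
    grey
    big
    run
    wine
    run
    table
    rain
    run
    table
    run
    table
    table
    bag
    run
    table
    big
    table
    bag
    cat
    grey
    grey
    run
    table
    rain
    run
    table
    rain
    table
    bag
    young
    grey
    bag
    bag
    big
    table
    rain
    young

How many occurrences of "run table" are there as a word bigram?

6

Scanning the 58 overlapping bigram windows for "run table":
  position 27–28: run table
  position 30–31: run table
  position 32–33: run table
  position 36–37: run table
  position 44–45: run table
  position 47–48: run table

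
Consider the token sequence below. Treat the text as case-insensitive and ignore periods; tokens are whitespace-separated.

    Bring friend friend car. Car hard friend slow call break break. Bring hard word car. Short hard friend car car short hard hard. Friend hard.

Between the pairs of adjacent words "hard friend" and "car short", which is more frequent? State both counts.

"hard friend": 3 occurrences
"car short": 2 occurrences

"hard friend" (3 vs 2)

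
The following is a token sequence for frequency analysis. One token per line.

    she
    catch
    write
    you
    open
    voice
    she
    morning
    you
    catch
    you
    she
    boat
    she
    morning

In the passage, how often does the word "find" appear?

Scanning the 15 tokens for "find":
  (none found)

0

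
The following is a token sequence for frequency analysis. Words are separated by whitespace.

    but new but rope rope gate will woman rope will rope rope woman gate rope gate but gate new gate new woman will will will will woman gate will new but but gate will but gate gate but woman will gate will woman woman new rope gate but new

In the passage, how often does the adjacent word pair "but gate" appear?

Scanning the 48 overlapping bigram windows for "but gate":
  position 17–18: but gate
  position 32–33: but gate
  position 35–36: but gate

3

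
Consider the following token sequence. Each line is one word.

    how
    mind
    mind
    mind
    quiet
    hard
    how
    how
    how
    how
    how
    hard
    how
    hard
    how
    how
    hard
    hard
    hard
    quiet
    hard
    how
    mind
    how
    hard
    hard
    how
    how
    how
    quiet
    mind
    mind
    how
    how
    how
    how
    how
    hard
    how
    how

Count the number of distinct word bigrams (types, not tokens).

12

40 tokens → 39 bigram windows in total.
Repeated bigrams (each contributes count−1 duplicates):
  how how: 12
  hard how: 6
  how hard: 5
  hard hard: 3
  mind mind: 3
  how mind: 2
  mind how: 2
  quiet hard: 2
27 duplicate windows → 39 − 27 = 12 distinct.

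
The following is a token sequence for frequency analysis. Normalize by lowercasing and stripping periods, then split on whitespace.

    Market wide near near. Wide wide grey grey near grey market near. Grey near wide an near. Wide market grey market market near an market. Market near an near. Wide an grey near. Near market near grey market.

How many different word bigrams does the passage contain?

38 tokens → 37 bigram windows in total.
Repeated bigrams (each contributes count−1 duplicates):
  market near: 4
  near wide: 4
  grey market: 3
  grey near: 3
  near grey: 3
  an near: 2
  market market: 2
  near an: 2
  … (2 more repeated)
17 duplicate windows → 37 − 17 = 20 distinct.

20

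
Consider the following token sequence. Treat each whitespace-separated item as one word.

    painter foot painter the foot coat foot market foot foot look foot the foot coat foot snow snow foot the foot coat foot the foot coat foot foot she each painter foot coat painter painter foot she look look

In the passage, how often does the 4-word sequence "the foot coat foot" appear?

Scanning the 36 overlapping 4-gram windows for "the foot coat foot":
  position 4–7: the foot coat foot
  position 13–16: the foot coat foot
  position 20–23: the foot coat foot
  position 24–27: the foot coat foot

4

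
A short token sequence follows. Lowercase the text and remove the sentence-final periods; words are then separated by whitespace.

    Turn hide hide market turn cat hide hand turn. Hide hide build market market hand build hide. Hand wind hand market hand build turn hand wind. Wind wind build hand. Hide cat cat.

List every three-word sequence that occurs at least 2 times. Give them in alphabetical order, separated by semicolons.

market hand build; turn hide hide

Trigram counts meeting the condition (at least 2 times):
  market hand build: 2
  turn hide hide: 2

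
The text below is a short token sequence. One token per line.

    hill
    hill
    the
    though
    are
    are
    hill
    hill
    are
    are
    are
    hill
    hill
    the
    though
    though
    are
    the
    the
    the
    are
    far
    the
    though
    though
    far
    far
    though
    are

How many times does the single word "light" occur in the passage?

0

Scanning the 29 tokens for "light":
  (none found)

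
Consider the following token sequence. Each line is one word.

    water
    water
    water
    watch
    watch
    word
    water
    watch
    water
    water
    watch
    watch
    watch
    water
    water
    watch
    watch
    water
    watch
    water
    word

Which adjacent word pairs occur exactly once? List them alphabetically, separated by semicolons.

watch word; water word; word water

Bigram counts meeting the condition (exactly once):
  watch word: 1
  water word: 1
  word water: 1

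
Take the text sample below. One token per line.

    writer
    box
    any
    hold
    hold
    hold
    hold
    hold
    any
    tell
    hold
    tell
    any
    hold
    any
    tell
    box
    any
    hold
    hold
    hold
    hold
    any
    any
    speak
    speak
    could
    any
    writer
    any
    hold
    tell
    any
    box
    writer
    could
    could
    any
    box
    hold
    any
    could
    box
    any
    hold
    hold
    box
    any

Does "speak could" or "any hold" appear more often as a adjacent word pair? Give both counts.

"any hold" (5 vs 1)

"speak could": 1 occurrence
"any hold": 5 occurrences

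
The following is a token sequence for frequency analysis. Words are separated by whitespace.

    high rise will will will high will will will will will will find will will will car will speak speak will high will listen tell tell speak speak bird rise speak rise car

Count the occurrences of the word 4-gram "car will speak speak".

1

Scanning the 30 overlapping 4-gram windows for "car will speak speak":
  position 17–20: car will speak speak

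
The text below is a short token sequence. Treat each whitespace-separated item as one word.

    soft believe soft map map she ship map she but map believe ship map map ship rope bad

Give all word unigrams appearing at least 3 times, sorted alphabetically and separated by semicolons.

map; ship

Unigram counts meeting the condition (at least 3 times):
  map: 6
  ship: 3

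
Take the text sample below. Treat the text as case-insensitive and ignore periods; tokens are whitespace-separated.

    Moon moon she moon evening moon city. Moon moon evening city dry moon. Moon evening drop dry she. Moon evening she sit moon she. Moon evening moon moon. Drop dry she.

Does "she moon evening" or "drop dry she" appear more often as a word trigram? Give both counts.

"she moon evening" (3 vs 2)

"she moon evening": 3 occurrences
"drop dry she": 2 occurrences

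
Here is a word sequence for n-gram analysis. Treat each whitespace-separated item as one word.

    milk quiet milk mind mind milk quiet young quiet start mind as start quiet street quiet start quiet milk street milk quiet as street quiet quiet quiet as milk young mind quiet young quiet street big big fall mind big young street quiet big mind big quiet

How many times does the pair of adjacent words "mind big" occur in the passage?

2

Scanning the 46 overlapping bigram windows for "mind big":
  position 39–40: mind big
  position 45–46: mind big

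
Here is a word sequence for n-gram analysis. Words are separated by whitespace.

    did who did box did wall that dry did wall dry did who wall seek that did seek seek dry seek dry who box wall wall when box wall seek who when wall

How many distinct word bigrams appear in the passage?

33 tokens → 32 bigram windows in total.
Repeated bigrams (each contributes count−1 duplicates):
  box wall: 2
  did wall: 2
  did who: 2
  dry did: 2
  seek dry: 2
  wall seek: 2
6 duplicate windows → 32 − 6 = 26 distinct.

26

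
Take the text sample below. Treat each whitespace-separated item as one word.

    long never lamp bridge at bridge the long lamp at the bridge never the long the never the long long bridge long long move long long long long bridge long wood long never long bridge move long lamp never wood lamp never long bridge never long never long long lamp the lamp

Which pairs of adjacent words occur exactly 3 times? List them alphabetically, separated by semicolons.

long lamp; long never; the long

Bigram counts meeting the condition (exactly 3 times):
  long lamp: 3
  long never: 3
  the long: 3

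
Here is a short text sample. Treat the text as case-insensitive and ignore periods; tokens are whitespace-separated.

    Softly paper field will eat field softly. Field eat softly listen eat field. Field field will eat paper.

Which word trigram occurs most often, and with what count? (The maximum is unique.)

Trigram frequencies (highest first):
  field will eat: 2
  softly paper field: 1
  paper field will: 1
  will eat field: 1
  eat field softly: 1
  field softly field: 1
  … (9 more, each ≤ 1)

"field will eat", 2 times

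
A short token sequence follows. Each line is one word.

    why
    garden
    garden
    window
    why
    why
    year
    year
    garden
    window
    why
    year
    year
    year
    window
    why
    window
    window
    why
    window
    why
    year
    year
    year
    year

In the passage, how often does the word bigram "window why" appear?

Scanning the 24 overlapping bigram windows for "window why":
  position 4–5: window why
  position 10–11: window why
  position 15–16: window why
  position 18–19: window why
  position 20–21: window why

5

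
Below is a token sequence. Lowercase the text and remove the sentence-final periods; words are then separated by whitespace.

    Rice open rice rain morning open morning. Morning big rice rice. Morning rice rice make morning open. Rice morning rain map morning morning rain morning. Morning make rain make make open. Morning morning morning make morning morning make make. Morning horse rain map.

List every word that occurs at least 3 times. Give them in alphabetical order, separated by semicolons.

Unigram counts meeting the condition (at least 3 times):
  make: 7
  morning: 16
  open: 4
  rain: 5
  rice: 7

make; morning; open; rain; rice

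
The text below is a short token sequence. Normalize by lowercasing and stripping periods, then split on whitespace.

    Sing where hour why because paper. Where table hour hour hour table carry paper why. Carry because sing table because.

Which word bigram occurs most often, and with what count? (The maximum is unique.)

Bigram frequencies (highest first):
  hour hour: 2
  sing where: 1
  where hour: 1
  hour why: 1
  why because: 1
  because paper: 1
  … (12 more, each ≤ 1)

"hour hour", 2 times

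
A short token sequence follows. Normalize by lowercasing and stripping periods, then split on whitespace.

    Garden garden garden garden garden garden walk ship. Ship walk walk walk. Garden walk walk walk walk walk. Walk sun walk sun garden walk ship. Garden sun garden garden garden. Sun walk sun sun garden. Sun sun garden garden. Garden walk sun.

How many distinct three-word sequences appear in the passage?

26

42 tokens → 40 trigram windows in total.
Repeated trigrams (each contributes count−1 duplicates):
  garden garden garden: 6
  walk walk walk: 5
  garden garden walk: 2
  garden walk ship: 2
  sun garden garden: 2
  sun sun garden: 2
  sun walk sun: 2
14 duplicate windows → 40 − 14 = 26 distinct.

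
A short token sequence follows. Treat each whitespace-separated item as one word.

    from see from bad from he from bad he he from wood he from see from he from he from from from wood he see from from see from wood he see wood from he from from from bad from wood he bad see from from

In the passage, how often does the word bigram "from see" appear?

3

Scanning the 45 overlapping bigram windows for "from see":
  position 1–2: from see
  position 14–15: from see
  position 27–28: from see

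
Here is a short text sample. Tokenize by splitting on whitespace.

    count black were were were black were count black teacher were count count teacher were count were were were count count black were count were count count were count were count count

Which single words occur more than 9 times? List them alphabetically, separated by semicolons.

Unigram counts meeting the condition (more than 9 times):
  count: 13
  were: 13

count; were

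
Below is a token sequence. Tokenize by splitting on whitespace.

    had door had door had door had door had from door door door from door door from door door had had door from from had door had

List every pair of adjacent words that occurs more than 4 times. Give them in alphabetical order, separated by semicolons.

Bigram counts meeting the condition (more than 4 times):
  door had: 6
  had door: 6

door had; had door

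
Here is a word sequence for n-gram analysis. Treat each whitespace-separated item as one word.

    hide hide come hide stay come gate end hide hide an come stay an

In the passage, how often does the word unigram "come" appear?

3

Scanning the 14 tokens for "come":
  position 3: come
  position 6: come
  position 12: come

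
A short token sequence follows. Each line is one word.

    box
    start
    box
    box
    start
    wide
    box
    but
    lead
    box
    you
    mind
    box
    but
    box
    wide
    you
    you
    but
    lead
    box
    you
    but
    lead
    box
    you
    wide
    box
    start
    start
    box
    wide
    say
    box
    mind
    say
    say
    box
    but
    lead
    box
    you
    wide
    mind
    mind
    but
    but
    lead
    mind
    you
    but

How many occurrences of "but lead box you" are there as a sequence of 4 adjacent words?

Scanning the 48 overlapping 4-gram windows for "but lead box you":
  position 8–11: but lead box you
  position 19–22: but lead box you
  position 23–26: but lead box you
  position 39–42: but lead box you

4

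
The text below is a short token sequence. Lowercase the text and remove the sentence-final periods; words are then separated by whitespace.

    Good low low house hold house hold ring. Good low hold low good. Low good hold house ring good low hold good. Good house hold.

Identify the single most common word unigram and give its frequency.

"good", 7 times

Unigram frequencies (highest first):
  good: 7
  low: 6
  hold: 6
  house: 4
  ring: 2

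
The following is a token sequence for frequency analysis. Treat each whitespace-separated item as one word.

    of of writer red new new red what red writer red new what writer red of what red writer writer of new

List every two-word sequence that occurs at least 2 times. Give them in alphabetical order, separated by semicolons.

Bigram counts meeting the condition (at least 2 times):
  red new: 2
  red writer: 2
  what red: 2
  writer red: 3

red new; red writer; what red; writer red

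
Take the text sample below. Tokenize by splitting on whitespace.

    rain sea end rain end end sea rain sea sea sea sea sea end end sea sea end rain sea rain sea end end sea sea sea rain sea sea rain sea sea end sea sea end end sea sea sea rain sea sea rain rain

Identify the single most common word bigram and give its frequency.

Bigram frequencies (highest first):
  sea sea: 13
  rain sea: 7
  sea end: 6
  sea rain: 6
  end sea: 5
  end end: 4
  … (3 more, each ≤ 2)

"sea sea", 13 times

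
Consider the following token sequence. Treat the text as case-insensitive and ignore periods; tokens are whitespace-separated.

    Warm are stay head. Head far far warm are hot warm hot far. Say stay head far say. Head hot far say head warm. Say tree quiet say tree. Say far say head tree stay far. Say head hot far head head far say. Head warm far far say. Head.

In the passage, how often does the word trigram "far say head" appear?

6

Scanning the 48 overlapping trigram windows for "far say head":
  position 17–19: far say head
  position 21–23: far say head
  position 31–33: far say head
  position 36–38: far say head
  position 43–45: far say head
  position 48–50: far say head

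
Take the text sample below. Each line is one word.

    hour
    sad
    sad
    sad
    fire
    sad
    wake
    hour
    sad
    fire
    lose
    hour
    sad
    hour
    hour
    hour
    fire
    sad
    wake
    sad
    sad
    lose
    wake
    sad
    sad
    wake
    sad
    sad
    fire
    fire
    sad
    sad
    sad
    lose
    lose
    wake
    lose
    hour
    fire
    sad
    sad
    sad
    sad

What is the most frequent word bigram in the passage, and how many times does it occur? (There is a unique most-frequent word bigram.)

"sad sad", 10 times

Bigram frequencies (highest first):
  sad sad: 10
  fire sad: 4
  hour sad: 3
  sad fire: 3
  sad wake: 3
  wake sad: 3
  … (11 more, each ≤ 2)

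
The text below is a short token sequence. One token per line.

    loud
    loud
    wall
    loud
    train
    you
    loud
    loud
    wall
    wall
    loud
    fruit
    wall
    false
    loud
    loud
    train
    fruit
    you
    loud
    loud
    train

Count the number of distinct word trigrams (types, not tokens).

17

22 tokens → 20 trigram windows in total.
Repeated trigrams (each contributes count−1 duplicates):
  loud loud train: 2
  loud loud wall: 2
  you loud loud: 2
3 duplicate windows → 20 − 3 = 17 distinct.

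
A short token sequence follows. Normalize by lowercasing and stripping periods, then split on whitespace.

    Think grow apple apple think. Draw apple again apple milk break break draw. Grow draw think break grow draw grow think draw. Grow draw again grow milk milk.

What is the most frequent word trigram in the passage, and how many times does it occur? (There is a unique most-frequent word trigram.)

"draw grow draw", 2 times

Trigram frequencies (highest first):
  draw grow draw: 2
  think grow apple: 1
  grow apple apple: 1
  apple apple think: 1
  apple think draw: 1
  think draw apple: 1
  … (19 more, each ≤ 1)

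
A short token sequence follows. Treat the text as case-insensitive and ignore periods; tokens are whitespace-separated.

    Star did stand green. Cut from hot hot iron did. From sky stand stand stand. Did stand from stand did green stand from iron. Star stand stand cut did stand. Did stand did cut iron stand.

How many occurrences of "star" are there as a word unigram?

Scanning the 36 tokens for "star":
  position 1: star
  position 25: star

2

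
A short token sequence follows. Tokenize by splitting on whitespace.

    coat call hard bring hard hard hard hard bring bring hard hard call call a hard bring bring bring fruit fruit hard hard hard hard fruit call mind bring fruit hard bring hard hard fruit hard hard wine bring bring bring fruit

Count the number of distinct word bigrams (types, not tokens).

19

42 tokens → 41 bigram windows in total.
Repeated bigrams (each contributes count−1 duplicates):
  hard hard: 9
  bring bring: 5
  hard bring: 4
  bring fruit: 3
  bring hard: 3
  fruit hard: 3
  hard fruit: 2
22 duplicate windows → 41 − 22 = 19 distinct.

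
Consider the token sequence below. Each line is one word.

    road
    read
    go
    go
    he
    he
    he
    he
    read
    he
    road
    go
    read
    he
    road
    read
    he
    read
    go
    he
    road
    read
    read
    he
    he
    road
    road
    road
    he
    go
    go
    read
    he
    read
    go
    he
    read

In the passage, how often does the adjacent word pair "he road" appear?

Scanning the 36 overlapping bigram windows for "he road":
  position 10–11: he road
  position 14–15: he road
  position 20–21: he road
  position 25–26: he road

4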